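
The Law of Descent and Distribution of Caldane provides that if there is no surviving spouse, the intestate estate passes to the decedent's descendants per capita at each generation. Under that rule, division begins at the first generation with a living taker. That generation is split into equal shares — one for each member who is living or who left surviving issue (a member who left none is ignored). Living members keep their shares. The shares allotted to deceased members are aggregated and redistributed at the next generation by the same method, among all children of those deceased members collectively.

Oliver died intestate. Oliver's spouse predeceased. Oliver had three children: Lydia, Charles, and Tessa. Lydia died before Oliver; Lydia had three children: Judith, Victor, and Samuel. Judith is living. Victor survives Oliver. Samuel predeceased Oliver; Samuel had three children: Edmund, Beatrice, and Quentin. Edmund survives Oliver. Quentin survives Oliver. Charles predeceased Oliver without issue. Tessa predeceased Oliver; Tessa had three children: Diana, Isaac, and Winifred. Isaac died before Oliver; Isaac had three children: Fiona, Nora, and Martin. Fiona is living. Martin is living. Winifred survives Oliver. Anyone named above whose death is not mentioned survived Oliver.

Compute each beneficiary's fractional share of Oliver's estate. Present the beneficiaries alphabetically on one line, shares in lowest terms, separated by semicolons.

There is no surviving spouse, so the entire estate passes to Oliver's descendants per capita at each generation.
No one at generation 1 (Lydia, Tessa) is living; moving to the next generation.
At generation 2 (Judith, Victor, Samuel, Diana, Isaac, Winifred) there are 6 shares of (1)/6 = 1/6 each.
Living: Judith, Victor, Diana, and Winifred — each takes 1/6.
Deceased: Samuel and Isaac. Their combined 1/3 is pooled and carried to generation 3.
At generation 3 (Edmund, Beatrice, Quentin, Fiona, Nora, Martin) there are 6 shares of (1/3)/6 = 1/18 each.
Living: Edmund, Beatrice, Quentin, Fiona, Nora, and Martin — each takes 1/18.

Beatrice 1/18; Diana 1/6; Edmund 1/18; Fiona 1/18; Judith 1/6; Martin 1/18; Nora 1/18; Quentin 1/18; Victor 1/6; Winifred 1/6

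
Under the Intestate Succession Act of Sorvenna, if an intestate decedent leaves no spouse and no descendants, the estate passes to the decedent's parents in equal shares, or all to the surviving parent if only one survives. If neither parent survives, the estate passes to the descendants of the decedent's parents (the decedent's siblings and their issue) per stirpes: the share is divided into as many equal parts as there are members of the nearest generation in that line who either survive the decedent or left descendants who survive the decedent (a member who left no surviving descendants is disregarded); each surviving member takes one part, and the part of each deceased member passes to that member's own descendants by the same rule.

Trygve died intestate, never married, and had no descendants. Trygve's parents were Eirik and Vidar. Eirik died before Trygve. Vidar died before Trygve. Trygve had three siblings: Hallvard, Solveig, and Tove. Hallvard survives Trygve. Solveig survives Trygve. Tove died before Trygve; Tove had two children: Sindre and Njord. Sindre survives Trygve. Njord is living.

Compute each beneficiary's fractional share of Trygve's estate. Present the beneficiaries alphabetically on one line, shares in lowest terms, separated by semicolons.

Neither parent survives and there are no descendants, so the estate passes to Trygve's siblings and their issue per stirpes.
The estate is divided into 3 equal shares of 1/3 among Hallvard, Solveig, Tove.
Hallvard is living and takes 1/3.
Solveig is living and takes 1/3.
Tove predeceased; the 1/3 allotted to Tove's branch passes to Tove's issue by representation.
The 1/3 is divided into 2 equal shares of 1/6 among Sindre, Njord.
Sindre is living and takes 1/6.
Njord is living and takes 1/6.

Hallvard 1/3; Njord 1/6; Sindre 1/6; Solveig 1/3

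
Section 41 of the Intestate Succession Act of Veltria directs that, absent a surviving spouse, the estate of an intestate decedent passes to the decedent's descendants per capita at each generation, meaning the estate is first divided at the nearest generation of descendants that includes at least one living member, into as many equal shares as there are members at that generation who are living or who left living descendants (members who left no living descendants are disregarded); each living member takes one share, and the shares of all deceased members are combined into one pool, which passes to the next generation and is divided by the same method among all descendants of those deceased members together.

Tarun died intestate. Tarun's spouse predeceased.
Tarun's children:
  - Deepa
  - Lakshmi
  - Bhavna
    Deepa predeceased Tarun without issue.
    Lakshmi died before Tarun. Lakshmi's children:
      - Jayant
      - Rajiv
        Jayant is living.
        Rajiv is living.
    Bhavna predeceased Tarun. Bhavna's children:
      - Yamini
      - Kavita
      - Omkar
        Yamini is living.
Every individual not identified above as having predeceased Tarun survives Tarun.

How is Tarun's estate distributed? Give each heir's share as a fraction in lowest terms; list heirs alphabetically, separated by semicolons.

Jayant 1/5; Kavita 1/5; Omkar 1/5; Rajiv 1/5; Yamini 1/5

There is no surviving spouse, so the entire estate passes to Tarun's descendants per capita at each generation.
No one at generation 1 (Lakshmi, Bhavna) is living; moving to the next generation.
At generation 2 (Jayant, Rajiv, Yamini, Kavita, Omkar) there are 5 shares of (1)/5 = 1/5 each.
Living: Jayant, Rajiv, Yamini, Kavita, and Omkar — each takes 1/5.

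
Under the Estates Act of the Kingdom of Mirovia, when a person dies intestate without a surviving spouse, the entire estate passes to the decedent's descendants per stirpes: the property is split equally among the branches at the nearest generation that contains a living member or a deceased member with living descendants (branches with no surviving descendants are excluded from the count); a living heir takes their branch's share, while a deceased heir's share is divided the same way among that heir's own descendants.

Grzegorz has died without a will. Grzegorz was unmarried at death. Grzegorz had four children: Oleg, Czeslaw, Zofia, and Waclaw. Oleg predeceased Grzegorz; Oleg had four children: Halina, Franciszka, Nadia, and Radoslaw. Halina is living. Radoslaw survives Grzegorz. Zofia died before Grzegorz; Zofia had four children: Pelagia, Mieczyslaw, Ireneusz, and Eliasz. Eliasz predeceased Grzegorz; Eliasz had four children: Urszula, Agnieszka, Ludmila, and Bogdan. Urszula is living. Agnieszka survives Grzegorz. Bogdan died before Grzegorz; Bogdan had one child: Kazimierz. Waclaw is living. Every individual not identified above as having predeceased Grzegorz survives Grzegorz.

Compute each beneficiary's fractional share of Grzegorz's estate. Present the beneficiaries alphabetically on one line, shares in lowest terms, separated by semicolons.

There is no surviving spouse, so the entire estate passes to Grzegorz's descendants per stirpes.
The estate is divided into 4 equal shares of 1/4 among Oleg, Czeslaw, Zofia, Waclaw.
Oleg predeceased; the 1/4 allotted to Oleg's branch passes to Oleg's issue by representation.
The 1/4 is divided into 4 equal shares of 1/16 among Halina, Franciszka, Nadia, Radoslaw.
Halina is living and takes 1/16.
Franciszka is living and takes 1/16.
Nadia is living and takes 1/16.
Radoslaw is living and takes 1/16.
Czeslaw is living and takes 1/4.
Zofia predeceased; the 1/4 allotted to Zofia's branch passes to Zofia's issue by representation.
The 1/4 is divided into 4 equal shares of 1/16 among Pelagia, Mieczyslaw, Ireneusz, Eliasz.
Pelagia is living and takes 1/16.
Mieczyslaw is living and takes 1/16.
Ireneusz is living and takes 1/16.
Eliasz predeceased; the 1/16 allotted to Eliasz's branch passes to Eliasz's issue by representation.
The 1/16 is divided into 4 equal shares of 1/64 among Urszula, Agnieszka, Ludmila, Bogdan.
Urszula is living and takes 1/64.
Agnieszka is living and takes 1/64.
Ludmila is living and takes 1/64.
Bogdan predeceased; the 1/64 allotted to Bogdan's branch passes to Bogdan's issue by representation.
Kazimierz is the sole taker at this level and receives the full 1/64.
Waclaw is living and takes 1/4.

Agnieszka 1/64; Czeslaw 1/4; Franciszka 1/16; Halina 1/16; Ireneusz 1/16; Kazimierz 1/64; Ludmila 1/64; Mieczyslaw 1/16; Nadia 1/16; Pelagia 1/16; Radoslaw 1/16; Urszula 1/64; Waclaw 1/4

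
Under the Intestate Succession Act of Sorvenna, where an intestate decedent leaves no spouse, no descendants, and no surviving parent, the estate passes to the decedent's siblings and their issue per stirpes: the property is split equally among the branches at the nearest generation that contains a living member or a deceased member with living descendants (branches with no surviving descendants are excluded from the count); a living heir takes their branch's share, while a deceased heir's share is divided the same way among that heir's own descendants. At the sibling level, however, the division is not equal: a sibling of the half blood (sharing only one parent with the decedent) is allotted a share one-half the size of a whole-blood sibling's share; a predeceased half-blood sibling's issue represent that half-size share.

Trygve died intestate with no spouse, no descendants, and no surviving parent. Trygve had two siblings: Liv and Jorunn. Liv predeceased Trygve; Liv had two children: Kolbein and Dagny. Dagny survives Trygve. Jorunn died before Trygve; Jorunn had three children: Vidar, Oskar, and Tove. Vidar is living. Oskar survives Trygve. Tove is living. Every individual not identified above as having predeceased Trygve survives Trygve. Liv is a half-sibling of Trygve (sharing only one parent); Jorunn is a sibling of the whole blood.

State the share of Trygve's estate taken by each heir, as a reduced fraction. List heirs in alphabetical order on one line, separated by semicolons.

Dagny 1/6; Kolbein 1/6; Oskar 2/9; Tove 2/9; Vidar 2/9

No spouse, descendants, or parent survives, so the estate passes to Trygve's siblings per stirpes.
Half-blood siblings count for one-half the weight of whole-blood siblings at the initial division.
Dividing 1 in proportion to weights (total weight 3/2): Liv (weight 1/2) → 1/3; Jorunn (weight 1) → 2/3.
Liv predeceased; the 1/3 allotted to Liv's branch passes to Liv's issue by representation.
The 1/3 is divided into 2 equal shares of 1/6 among Kolbein, Dagny.
Kolbein is living and takes 1/6.
Dagny is living and takes 1/6.
Jorunn predeceased; the 2/3 allotted to Jorunn's branch passes to Jorunn's issue by representation.
The 2/3 is divided into 3 equal shares of 2/9 among Vidar, Oskar, Tove.
Vidar is living and takes 2/9.
Oskar is living and takes 2/9.
Tove is living and takes 2/9.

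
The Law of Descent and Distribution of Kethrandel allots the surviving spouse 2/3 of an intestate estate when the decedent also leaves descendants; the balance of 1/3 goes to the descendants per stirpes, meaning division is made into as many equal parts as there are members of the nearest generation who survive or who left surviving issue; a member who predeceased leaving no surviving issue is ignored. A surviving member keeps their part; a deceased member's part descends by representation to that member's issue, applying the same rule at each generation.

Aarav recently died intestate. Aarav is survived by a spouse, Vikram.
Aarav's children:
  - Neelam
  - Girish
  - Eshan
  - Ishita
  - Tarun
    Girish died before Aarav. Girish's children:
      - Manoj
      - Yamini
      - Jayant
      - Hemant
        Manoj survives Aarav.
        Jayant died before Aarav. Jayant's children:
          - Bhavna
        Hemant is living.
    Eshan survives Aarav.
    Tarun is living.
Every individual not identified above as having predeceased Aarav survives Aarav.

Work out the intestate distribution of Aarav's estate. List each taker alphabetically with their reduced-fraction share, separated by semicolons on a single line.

Vikram, as surviving spouse, takes 2/3.
The remaining 1/3 passes to Aarav's descendants per stirpes.
The 1/3 is divided into 5 equal shares of 1/15 among Neelam, Girish, Eshan, Ishita, Tarun.
Neelam is living and takes 1/15.
Girish predeceased; the 1/15 allotted to Girish's branch passes to Girish's issue by representation.
The 1/15 is divided into 4 equal shares of 1/60 among Manoj, Yamini, Jayant, Hemant.
Manoj is living and takes 1/60.
Yamini is living and takes 1/60.
Jayant predeceased; the 1/60 allotted to Jayant's branch passes to Jayant's issue by representation.
Bhavna is the sole taker at this level and receives the full 1/60.
Hemant is living and takes 1/60.
Eshan is living and takes 1/15.
Ishita is living and takes 1/15.
Tarun is living and takes 1/15.

Bhavna 1/60; Eshan 1/15; Hemant 1/60; Ishita 1/15; Manoj 1/60; Neelam 1/15; Tarun 1/15; Vikram 2/3; Yamini 1/60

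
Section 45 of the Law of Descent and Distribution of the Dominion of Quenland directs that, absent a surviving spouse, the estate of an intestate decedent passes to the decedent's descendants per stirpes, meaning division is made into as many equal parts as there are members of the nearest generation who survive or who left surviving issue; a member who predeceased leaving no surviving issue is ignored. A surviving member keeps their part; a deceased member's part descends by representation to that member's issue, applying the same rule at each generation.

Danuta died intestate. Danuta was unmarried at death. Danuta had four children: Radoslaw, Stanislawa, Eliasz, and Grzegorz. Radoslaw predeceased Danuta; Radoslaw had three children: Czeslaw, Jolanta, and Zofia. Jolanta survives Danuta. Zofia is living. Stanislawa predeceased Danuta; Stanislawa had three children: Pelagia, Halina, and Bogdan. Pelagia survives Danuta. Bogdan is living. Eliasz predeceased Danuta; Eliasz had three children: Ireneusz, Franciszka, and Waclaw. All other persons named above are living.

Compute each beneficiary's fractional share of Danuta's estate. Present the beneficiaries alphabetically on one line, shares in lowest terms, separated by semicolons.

There is no surviving spouse, so the entire estate passes to Danuta's descendants per stirpes.
The estate is divided into 4 equal shares of 1/4 among Radoslaw, Stanislawa, Eliasz, Grzegorz.
Radoslaw predeceased; the 1/4 allotted to Radoslaw's branch passes to Radoslaw's issue by representation.
The 1/4 is divided into 3 equal shares of 1/12 among Czeslaw, Jolanta, Zofia.
Czeslaw is living and takes 1/12.
Jolanta is living and takes 1/12.
Zofia is living and takes 1/12.
Stanislawa predeceased; the 1/4 allotted to Stanislawa's branch passes to Stanislawa's issue by representation.
The 1/4 is divided into 3 equal shares of 1/12 among Pelagia, Halina, Bogdan.
Pelagia is living and takes 1/12.
Halina is living and takes 1/12.
Bogdan is living and takes 1/12.
Eliasz predeceased; the 1/4 allotted to Eliasz's branch passes to Eliasz's issue by representation.
The 1/4 is divided into 3 equal shares of 1/12 among Ireneusz, Franciszka, Waclaw.
Ireneusz is living and takes 1/12.
Franciszka is living and takes 1/12.
Waclaw is living and takes 1/12.
Grzegorz is living and takes 1/4.

Bogdan 1/12; Czeslaw 1/12; Franciszka 1/12; Grzegorz 1/4; Halina 1/12; Ireneusz 1/12; Jolanta 1/12; Pelagia 1/12; Waclaw 1/12; Zofia 1/12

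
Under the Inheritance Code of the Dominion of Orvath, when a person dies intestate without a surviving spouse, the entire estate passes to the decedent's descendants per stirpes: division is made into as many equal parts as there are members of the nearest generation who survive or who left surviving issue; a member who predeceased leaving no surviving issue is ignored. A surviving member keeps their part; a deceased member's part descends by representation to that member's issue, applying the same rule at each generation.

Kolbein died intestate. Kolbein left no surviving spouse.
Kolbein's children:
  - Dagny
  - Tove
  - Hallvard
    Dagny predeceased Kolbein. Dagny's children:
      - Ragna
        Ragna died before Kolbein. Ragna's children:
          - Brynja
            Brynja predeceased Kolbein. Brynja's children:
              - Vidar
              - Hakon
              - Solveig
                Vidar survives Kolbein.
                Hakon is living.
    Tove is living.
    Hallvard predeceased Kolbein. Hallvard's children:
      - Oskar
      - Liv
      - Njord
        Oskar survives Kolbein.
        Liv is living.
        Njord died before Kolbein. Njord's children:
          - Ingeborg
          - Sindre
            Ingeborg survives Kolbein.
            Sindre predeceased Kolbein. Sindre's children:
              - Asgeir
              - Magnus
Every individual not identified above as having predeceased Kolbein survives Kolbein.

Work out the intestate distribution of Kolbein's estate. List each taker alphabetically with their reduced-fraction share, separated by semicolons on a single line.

Asgeir 1/36; Hakon 1/9; Ingeborg 1/18; Liv 1/9; Magnus 1/36; Oskar 1/9; Solveig 1/9; Tove 1/3; Vidar 1/9

There is no surviving spouse, so the entire estate passes to Kolbein's descendants per stirpes.
The estate is divided into 3 equal shares of 1/3 among Dagny, Tove, Hallvard.
Dagny predeceased; the 1/3 allotted to Dagny's branch passes to Dagny's issue by representation.
Ragna's line is the sole branch at this level, so the full 1/3 passes to Ragna's issue by representation.
Brynja's line is the sole branch at this level, so the full 1/3 passes to Brynja's issue by representation.
The 1/3 is divided into 3 equal shares of 1/9 among Vidar, Hakon, Solveig.
Vidar is living and takes 1/9.
Hakon is living and takes 1/9.
Solveig is living and takes 1/9.
Tove is living and takes 1/3.
Hallvard predeceased; the 1/3 allotted to Hallvard's branch passes to Hallvard's issue by representation.
The 1/3 is divided into 3 equal shares of 1/9 among Oskar, Liv, Njord.
Oskar is living and takes 1/9.
Liv is living and takes 1/9.
Njord predeceased; the 1/9 allotted to Njord's branch passes to Njord's issue by representation.
The 1/9 is divided into 2 equal shares of 1/18 among Ingeborg, Sindre.
Ingeborg is living and takes 1/18.
Sindre predeceased; the 1/18 allotted to Sindre's branch passes to Sindre's issue by representation.
The 1/18 is divided into 2 equal shares of 1/36 among Asgeir, Magnus.
Asgeir is living and takes 1/36.
Magnus is living and takes 1/36.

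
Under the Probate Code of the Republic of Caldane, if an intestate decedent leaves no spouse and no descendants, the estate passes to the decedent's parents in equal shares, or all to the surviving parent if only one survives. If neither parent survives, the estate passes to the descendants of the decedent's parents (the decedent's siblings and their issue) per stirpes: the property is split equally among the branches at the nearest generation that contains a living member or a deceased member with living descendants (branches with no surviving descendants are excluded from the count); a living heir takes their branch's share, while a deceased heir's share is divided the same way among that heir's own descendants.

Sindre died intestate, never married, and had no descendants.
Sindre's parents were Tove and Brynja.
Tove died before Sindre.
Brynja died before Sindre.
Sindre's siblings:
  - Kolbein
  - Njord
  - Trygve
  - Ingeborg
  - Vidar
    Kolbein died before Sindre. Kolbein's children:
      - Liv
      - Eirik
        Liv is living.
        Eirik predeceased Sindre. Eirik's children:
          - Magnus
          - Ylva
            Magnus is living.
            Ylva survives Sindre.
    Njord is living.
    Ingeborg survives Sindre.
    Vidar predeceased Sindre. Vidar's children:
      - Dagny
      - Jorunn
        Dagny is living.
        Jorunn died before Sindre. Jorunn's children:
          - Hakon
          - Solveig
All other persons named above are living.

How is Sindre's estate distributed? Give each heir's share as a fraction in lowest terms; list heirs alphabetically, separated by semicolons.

Neither parent survives and there are no descendants, so the estate passes to Sindre's siblings and their issue per stirpes.
The estate is divided into 5 equal shares of 1/5 among Kolbein, Njord, Trygve, Ingeborg, Vidar.
Kolbein predeceased; the 1/5 allotted to Kolbein's branch passes to Kolbein's issue by representation.
The 1/5 is divided into 2 equal shares of 1/10 among Liv, Eirik.
Liv is living and takes 1/10.
Eirik predeceased; the 1/10 allotted to Eirik's branch passes to Eirik's issue by representation.
The 1/10 is divided into 2 equal shares of 1/20 among Magnus, Ylva.
Magnus is living and takes 1/20.
Ylva is living and takes 1/20.
Njord is living and takes 1/5.
Trygve is living and takes 1/5.
Ingeborg is living and takes 1/5.
Vidar predeceased; the 1/5 allotted to Vidar's branch passes to Vidar's issue by representation.
The 1/5 is divided into 2 equal shares of 1/10 among Dagny, Jorunn.
Dagny is living and takes 1/10.
Jorunn predeceased; the 1/10 allotted to Jorunn's branch passes to Jorunn's issue by representation.
The 1/10 is divided into 2 equal shares of 1/20 among Hakon, Solveig.
Hakon is living and takes 1/20.
Solveig is living and takes 1/20.

Dagny 1/10; Hakon 1/20; Ingeborg 1/5; Liv 1/10; Magnus 1/20; Njord 1/5; Solveig 1/20; Trygve 1/5; Ylva 1/20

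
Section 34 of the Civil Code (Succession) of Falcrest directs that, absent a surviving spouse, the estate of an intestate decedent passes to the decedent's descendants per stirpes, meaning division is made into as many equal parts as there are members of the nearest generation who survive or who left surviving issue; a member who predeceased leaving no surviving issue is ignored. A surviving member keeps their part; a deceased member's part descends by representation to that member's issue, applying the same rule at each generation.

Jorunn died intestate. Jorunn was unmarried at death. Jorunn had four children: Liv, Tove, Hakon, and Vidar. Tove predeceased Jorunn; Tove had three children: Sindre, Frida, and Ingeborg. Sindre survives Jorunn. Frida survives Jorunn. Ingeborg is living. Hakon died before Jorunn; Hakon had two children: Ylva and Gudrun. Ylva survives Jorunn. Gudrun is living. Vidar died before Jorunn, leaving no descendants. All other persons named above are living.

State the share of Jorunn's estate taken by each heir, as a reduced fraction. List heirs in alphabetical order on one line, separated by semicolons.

There is no surviving spouse, so the entire estate passes to Jorunn's descendants per stirpes.
Vidar left no surviving issue, so that branch lapses and is disregarded.
The estate is divided into 3 equal shares of 1/3 among Liv, Tove, Hakon.
Liv is living and takes 1/3.
Tove predeceased; the 1/3 allotted to Tove's branch passes to Tove's issue by representation.
The 1/3 is divided into 3 equal shares of 1/9 among Sindre, Frida, Ingeborg.
Sindre is living and takes 1/9.
Frida is living and takes 1/9.
Ingeborg is living and takes 1/9.
Hakon predeceased; the 1/3 allotted to Hakon's branch passes to Hakon's issue by representation.
The 1/3 is divided into 2 equal shares of 1/6 among Ylva, Gudrun.
Ylva is living and takes 1/6.
Gudrun is living and takes 1/6.

Frida 1/9; Gudrun 1/6; Ingeborg 1/9; Liv 1/3; Sindre 1/9; Ylva 1/6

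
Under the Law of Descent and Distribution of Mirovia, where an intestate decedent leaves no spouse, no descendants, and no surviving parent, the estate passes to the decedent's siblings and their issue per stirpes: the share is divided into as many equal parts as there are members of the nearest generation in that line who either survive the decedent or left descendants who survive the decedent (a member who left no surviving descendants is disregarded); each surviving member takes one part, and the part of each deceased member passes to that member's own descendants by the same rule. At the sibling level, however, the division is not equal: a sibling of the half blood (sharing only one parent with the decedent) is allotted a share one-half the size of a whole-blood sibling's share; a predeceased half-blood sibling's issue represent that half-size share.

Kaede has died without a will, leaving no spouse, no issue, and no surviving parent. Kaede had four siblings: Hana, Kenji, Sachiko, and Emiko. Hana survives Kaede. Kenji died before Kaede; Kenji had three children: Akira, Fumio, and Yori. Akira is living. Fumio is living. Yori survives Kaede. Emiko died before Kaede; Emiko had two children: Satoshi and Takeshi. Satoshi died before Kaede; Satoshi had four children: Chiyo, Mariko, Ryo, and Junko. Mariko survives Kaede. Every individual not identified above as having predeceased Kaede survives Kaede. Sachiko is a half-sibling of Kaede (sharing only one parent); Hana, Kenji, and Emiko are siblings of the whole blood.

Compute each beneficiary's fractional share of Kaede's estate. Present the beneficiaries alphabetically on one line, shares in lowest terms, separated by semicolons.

No spouse, descendants, or parent survives, so the estate passes to Kaede's siblings per stirpes.
Half-blood siblings count for one-half the weight of whole-blood siblings at the initial division.
Dividing 1 in proportion to weights (total weight 7/2): Hana (weight 1) → 2/7; Kenji (weight 1) → 2/7; Sachiko (weight 1/2) → 1/7; Emiko (weight 1) → 2/7.
Hana is living and takes 2/7.
Kenji predeceased; the 2/7 allotted to Kenji's branch passes to Kenji's issue by representation.
The 2/7 is divided into 3 equal shares of 2/21 among Akira, Fumio, Yori.
Akira is living and takes 2/21.
Fumio is living and takes 2/21.
Yori is living and takes 2/21.
Sachiko is living and takes 1/7.
Emiko predeceased; the 2/7 allotted to Emiko's branch passes to Emiko's issue by representation.
The 2/7 is divided into 2 equal shares of 1/7 among Satoshi, Takeshi.
Satoshi predeceased; the 1/7 allotted to Satoshi's branch passes to Satoshi's issue by representation.
The 1/7 is divided into 4 equal shares of 1/28 among Chiyo, Mariko, Ryo, Junko.
Chiyo is living and takes 1/28.
Mariko is living and takes 1/28.
Ryo is living and takes 1/28.
Junko is living and takes 1/28.
Takeshi is living and takes 1/7.

Akira 2/21; Chiyo 1/28; Fumio 2/21; Hana 2/7; Junko 1/28; Mariko 1/28; Ryo 1/28; Sachiko 1/7; Takeshi 1/7; Yori 2/21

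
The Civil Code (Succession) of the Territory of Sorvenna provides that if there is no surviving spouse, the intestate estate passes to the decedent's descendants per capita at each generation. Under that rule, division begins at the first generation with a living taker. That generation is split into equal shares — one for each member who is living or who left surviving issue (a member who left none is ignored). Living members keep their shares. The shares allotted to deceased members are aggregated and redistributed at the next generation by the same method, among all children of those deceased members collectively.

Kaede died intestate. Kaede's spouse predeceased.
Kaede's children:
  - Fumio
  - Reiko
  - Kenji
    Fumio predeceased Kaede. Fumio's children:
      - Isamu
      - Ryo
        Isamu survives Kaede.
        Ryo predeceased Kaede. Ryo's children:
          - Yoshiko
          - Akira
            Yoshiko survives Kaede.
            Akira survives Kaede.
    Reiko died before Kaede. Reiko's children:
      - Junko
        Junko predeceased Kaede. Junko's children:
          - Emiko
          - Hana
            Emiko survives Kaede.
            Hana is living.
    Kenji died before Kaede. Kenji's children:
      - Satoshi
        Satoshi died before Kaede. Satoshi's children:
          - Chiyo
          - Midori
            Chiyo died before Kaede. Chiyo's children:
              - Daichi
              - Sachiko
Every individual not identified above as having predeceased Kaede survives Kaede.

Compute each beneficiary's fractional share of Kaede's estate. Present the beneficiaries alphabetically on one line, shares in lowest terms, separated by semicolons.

Akira 1/8; Daichi 1/16; Emiko 1/8; Hana 1/8; Isamu 1/4; Midori 1/8; Sachiko 1/16; Yoshiko 1/8

There is no surviving spouse, so the entire estate passes to Kaede's descendants per capita at each generation.
No one at generation 1 (Fumio, Reiko, Kenji) is living; moving to the next generation.
At generation 2 (Isamu, Ryo, Junko, Satoshi) there are 4 shares of (1)/4 = 1/4 each.
Living: Isamu — each takes 1/4.
Deceased: Ryo, Junko, and Satoshi. Their combined 3/4 is pooled and carried to generation 3.
At generation 3 (Yoshiko, Akira, Emiko, Hana, Chiyo, Midori) there are 6 shares of (3/4)/6 = 1/8 each.
Living: Yoshiko, Akira, Emiko, Hana, and Midori — each takes 1/8.
Deceased: Chiyo. That 1/8 share is carried to generation 4.
At generation 4 (Daichi, Sachiko) there are 2 shares of (1/8)/2 = 1/16 each.
Living: Daichi and Sachiko — each takes 1/16.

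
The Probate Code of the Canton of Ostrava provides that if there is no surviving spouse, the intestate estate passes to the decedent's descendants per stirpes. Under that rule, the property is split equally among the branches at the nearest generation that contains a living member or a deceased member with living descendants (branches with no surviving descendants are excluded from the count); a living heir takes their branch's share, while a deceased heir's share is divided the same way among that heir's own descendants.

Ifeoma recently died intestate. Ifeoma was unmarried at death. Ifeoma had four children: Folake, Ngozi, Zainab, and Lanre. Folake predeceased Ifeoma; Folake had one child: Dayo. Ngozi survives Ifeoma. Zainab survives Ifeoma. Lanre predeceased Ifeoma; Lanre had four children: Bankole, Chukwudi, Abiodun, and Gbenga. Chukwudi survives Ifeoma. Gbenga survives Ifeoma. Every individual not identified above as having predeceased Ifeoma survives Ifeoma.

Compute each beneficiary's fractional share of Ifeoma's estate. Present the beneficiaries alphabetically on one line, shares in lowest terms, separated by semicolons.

Abiodun 1/16; Bankole 1/16; Chukwudi 1/16; Dayo 1/4; Gbenga 1/16; Ngozi 1/4; Zainab 1/4

There is no surviving spouse, so the entire estate passes to Ifeoma's descendants per stirpes.
The estate is divided into 4 equal shares of 1/4 among Folake, Ngozi, Zainab, Lanre.
Folake predeceased; the 1/4 allotted to Folake's branch passes to Folake's issue by representation.
Dayo is the sole taker at this level and receives the full 1/4.
Ngozi is living and takes 1/4.
Zainab is living and takes 1/4.
Lanre predeceased; the 1/4 allotted to Lanre's branch passes to Lanre's issue by representation.
The 1/4 is divided into 4 equal shares of 1/16 among Bankole, Chukwudi, Abiodun, Gbenga.
Bankole is living and takes 1/16.
Chukwudi is living and takes 1/16.
Abiodun is living and takes 1/16.
Gbenga is living and takes 1/16.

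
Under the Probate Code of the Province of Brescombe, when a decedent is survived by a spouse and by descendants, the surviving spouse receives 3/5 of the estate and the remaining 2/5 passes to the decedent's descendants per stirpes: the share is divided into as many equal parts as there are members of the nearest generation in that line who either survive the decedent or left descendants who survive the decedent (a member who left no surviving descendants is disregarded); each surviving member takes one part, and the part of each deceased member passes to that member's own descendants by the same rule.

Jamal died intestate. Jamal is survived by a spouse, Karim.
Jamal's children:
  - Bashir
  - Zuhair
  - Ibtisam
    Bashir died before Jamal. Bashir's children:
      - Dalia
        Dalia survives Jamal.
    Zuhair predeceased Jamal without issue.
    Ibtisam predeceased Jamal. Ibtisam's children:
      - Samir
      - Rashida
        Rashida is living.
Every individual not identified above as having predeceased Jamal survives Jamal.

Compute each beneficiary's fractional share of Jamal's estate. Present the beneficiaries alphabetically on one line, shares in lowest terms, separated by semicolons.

Dalia 1/5; Karim 3/5; Rashida 1/10; Samir 1/10

Karim, as surviving spouse, takes 3/5.
The remaining 2/5 passes to Jamal's descendants per stirpes.
Zuhair left no surviving issue, so that branch lapses and is disregarded.
The 2/5 is divided into 2 equal shares of 1/5 among Bashir, Ibtisam.
Bashir predeceased; the 1/5 allotted to Bashir's branch passes to Bashir's issue by representation.
Dalia is the sole taker at this level and receives the full 1/5.
Ibtisam predeceased; the 1/5 allotted to Ibtisam's branch passes to Ibtisam's issue by representation.
The 1/5 is divided into 2 equal shares of 1/10 among Samir, Rashida.
Samir is living and takes 1/10.
Rashida is living and takes 1/10.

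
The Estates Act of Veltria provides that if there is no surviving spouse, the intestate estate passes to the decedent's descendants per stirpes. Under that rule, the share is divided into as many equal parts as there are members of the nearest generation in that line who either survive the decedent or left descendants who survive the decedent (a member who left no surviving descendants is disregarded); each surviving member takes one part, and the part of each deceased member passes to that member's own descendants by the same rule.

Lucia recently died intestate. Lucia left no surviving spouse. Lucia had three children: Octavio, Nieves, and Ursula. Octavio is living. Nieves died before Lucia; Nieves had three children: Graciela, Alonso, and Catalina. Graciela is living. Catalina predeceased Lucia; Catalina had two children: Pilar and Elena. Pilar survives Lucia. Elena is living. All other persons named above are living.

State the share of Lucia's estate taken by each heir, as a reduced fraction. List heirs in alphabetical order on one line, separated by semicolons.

Alonso 1/9; Elena 1/18; Graciela 1/9; Octavio 1/3; Pilar 1/18; Ursula 1/3

There is no surviving spouse, so the entire estate passes to Lucia's descendants per stirpes.
The estate is divided into 3 equal shares of 1/3 among Octavio, Nieves, Ursula.
Octavio is living and takes 1/3.
Nieves predeceased; the 1/3 allotted to Nieves's branch passes to Nieves's issue by representation.
The 1/3 is divided into 3 equal shares of 1/9 among Graciela, Alonso, Catalina.
Graciela is living and takes 1/9.
Alonso is living and takes 1/9.
Catalina predeceased; the 1/9 allotted to Catalina's branch passes to Catalina's issue by representation.
The 1/9 is divided into 2 equal shares of 1/18 among Pilar, Elena.
Pilar is living and takes 1/18.
Elena is living and takes 1/18.
Ursula is living and takes 1/3.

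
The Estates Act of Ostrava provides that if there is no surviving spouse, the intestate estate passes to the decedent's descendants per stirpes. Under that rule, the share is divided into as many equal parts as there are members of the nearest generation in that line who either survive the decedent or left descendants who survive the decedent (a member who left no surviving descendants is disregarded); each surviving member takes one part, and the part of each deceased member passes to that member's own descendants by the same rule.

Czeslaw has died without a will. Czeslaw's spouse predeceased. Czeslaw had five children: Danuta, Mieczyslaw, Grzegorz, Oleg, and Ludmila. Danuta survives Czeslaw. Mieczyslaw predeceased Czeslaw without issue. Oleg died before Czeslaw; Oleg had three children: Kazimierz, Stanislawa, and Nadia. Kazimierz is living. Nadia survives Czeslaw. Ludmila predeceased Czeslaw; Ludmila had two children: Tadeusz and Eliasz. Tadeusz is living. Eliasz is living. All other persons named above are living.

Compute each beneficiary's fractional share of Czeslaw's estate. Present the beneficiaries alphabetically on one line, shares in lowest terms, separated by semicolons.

There is no surviving spouse, so the entire estate passes to Czeslaw's descendants per stirpes.
Mieczyslaw left no surviving issue, so that branch lapses and is disregarded.
The estate is divided into 4 equal shares of 1/4 among Danuta, Grzegorz, Oleg, Ludmila.
Danuta is living and takes 1/4.
Grzegorz is living and takes 1/4.
Oleg predeceased; the 1/4 allotted to Oleg's branch passes to Oleg's issue by representation.
The 1/4 is divided into 3 equal shares of 1/12 among Kazimierz, Stanislawa, Nadia.
Kazimierz is living and takes 1/12.
Stanislawa is living and takes 1/12.
Nadia is living and takes 1/12.
Ludmila predeceased; the 1/4 allotted to Ludmila's branch passes to Ludmila's issue by representation.
The 1/4 is divided into 2 equal shares of 1/8 among Tadeusz, Eliasz.
Tadeusz is living and takes 1/8.
Eliasz is living and takes 1/8.

Danuta 1/4; Eliasz 1/8; Grzegorz 1/4; Kazimierz 1/12; Nadia 1/12; Stanislawa 1/12; Tadeusz 1/8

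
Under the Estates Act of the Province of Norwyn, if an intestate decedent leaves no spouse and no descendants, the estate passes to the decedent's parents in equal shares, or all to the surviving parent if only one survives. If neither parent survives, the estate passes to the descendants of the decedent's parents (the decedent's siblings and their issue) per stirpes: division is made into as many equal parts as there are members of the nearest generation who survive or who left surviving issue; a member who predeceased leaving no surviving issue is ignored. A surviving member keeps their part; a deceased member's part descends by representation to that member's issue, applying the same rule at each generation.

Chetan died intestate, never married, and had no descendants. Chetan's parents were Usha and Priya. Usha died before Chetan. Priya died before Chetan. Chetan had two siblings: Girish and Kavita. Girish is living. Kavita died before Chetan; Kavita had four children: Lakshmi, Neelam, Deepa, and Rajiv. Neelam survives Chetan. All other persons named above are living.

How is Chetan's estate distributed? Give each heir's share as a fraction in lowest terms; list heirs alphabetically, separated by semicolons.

Neither parent survives and there are no descendants, so the estate passes to Chetan's siblings and their issue per stirpes.
The estate is divided into 2 equal shares of 1/2 among Girish, Kavita.
Girish is living and takes 1/2.
Kavita predeceased; the 1/2 allotted to Kavita's branch passes to Kavita's issue by representation.
The 1/2 is divided into 4 equal shares of 1/8 among Lakshmi, Neelam, Deepa, Rajiv.
Lakshmi is living and takes 1/8.
Neelam is living and takes 1/8.
Deepa is living and takes 1/8.
Rajiv is living and takes 1/8.

Deepa 1/8; Girish 1/2; Lakshmi 1/8; Neelam 1/8; Rajiv 1/8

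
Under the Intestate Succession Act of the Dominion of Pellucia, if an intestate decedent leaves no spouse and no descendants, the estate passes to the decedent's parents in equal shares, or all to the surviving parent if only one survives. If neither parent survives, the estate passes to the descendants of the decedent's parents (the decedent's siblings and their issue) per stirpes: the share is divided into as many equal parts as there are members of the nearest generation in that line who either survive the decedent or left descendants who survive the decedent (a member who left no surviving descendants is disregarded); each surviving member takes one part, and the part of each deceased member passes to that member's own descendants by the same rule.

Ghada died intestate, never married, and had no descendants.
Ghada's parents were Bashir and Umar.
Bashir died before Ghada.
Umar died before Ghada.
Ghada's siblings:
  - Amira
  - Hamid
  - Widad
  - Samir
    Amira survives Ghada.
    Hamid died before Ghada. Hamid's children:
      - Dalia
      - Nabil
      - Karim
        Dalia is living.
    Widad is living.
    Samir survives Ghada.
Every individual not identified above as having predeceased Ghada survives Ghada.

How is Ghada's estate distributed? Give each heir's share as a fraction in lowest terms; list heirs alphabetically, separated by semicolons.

Neither parent survives and there are no descendants, so the estate passes to Ghada's siblings and their issue per stirpes.
The estate is divided into 4 equal shares of 1/4 among Amira, Hamid, Widad, Samir.
Amira is living and takes 1/4.
Hamid predeceased; the 1/4 allotted to Hamid's branch passes to Hamid's issue by representation.
The 1/4 is divided into 3 equal shares of 1/12 among Dalia, Nabil, Karim.
Dalia is living and takes 1/12.
Nabil is living and takes 1/12.
Karim is living and takes 1/12.
Widad is living and takes 1/4.
Samir is living and takes 1/4.

Amira 1/4; Dalia 1/12; Karim 1/12; Nabil 1/12; Samir 1/4; Widad 1/4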